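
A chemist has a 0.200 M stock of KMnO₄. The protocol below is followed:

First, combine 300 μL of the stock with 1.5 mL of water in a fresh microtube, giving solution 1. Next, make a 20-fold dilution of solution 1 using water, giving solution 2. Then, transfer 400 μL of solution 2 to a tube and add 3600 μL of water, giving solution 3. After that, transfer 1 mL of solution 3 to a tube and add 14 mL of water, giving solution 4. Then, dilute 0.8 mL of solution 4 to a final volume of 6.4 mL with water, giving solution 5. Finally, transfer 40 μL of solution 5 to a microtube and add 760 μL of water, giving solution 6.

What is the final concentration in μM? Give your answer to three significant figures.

Step 1: 300 μL + 1.5 mL = 1800 μL total → factor 1800/300 = 6
Step 2: 20-fold → factor 20
Step 3: 400 μL + 3600 μL = 4000 μL total → factor 4000/400 = 10
Step 4: 1 mL + 14 mL = 15 mL total → factor 15/1 = 15
Step 5: 0.8 mL brought to 6.4 mL → factor 6.4/0.8 = 8
Step 6: 40 μL + 760 μL = 800 μL total → factor 800/40 = 20
Overall dilution factor = 6 × 20 × 10 × 15 × 8 × 20 = 2.88 × 10^6
Final = 0.200 M / 2.88 × 10^6 = 6.944 × 10^-8 M = 0.0694 μM

0.0694 μM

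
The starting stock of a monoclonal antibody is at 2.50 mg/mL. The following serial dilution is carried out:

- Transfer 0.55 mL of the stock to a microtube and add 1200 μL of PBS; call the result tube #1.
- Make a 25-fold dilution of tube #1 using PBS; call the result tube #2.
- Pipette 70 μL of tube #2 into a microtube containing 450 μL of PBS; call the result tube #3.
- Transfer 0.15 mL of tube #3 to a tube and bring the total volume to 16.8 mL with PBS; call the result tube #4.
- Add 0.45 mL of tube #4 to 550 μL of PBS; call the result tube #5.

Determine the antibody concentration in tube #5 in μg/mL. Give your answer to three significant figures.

Step 1: 0.55 mL + 1200 μL = 1.75 mL total → factor 1.75/0.55 = 3.1818
Step 2: 25-fold → factor 25
Step 3: 70 μL + 450 μL = 520 μL total → factor 520/70 = 7.4286
Step 4: 0.15 mL brought to 16.8 mL → factor 16.8/0.15 = 112
Step 5: 0.45 mL + 550 μL = 1 mL total → factor 1/0.45 = 2.2222
Overall dilution factor = 3.1818 × 25 × 7.4286 × 112 × 2.2222 = 1.4707 × 10^5
Final = 2.50 mg/mL / 1.4707 × 10^5 = 1.700 × 10^-5 mg/mL = 0.0170 μg/mL

0.0170 μg/mL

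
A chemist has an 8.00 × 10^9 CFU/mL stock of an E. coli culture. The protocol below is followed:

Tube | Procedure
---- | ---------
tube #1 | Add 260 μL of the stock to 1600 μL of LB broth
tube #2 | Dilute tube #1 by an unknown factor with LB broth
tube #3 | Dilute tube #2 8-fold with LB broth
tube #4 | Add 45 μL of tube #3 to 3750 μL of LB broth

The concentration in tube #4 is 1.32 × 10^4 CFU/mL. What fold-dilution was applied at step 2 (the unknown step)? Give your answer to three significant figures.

126-fold

Step 1: 260 μL + 1600 μL = 1860 μL total → factor 1860/260 = 7.1538
Step 2: unknown factor x
Step 3: 8-fold → factor 8
Step 4: 45 μL + 3750 μL = 3795 μL total → factor 3795/45 = 84.333
Product of known-step factors = 4826.5
Overall factor = 8.00 × 10^9 CFU/mL / (1.32 × 10^4 CFU/mL) = 6.0606 × 10^5
x = 6.0606 × 10^5 / 4826.5 = 126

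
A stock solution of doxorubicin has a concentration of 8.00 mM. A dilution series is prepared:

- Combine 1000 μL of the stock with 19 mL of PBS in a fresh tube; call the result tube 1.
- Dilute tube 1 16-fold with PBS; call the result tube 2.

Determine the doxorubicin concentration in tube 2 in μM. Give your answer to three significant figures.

25.0 μM

Step 1: 1000 μL + 19 mL = 20000 μL total → factor 20000/1000 = 20
Step 2: 16-fold → factor 16
Overall dilution factor = 20 × 16 = 320
Final = 8.00 mM / 320 = 0.02500 mM = 25.0 μM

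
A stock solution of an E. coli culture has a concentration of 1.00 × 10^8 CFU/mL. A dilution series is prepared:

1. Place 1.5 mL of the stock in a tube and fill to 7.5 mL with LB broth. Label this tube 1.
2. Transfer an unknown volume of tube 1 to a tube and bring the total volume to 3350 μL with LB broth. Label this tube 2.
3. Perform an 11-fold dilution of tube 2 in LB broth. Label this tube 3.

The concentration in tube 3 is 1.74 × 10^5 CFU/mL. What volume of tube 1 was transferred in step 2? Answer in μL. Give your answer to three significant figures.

321 μL

Step 1: 1.5 mL brought to 7.5 mL → factor 7.5/1.5 = 5
Step 2: v brought to 3350 μL → factor = 3350 μL/v
Step 3: 11-fold → factor 11
Product of known-step factors = 55
Overall factor = 1.00 × 10^8 CFU/mL / (1.74 × 10^5 CFU/mL) = 574.71
Step-2 factor = 574.71 / 55 = 10.449
v = 3350 μL / 10.449 = 321 μL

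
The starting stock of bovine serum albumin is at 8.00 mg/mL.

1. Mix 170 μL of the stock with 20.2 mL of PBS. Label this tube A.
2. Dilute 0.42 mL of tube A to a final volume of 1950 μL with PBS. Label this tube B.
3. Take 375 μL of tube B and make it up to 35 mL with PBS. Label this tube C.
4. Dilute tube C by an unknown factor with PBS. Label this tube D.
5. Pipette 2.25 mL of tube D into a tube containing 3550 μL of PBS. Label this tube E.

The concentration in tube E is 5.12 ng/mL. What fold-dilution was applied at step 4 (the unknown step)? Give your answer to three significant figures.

11.7-fold

Step 1: 170 μL + 20.2 mL = 20370 μL total → factor 20370/170 = 119.82
Step 2: 0.42 mL brought to 1950 μL → factor 1.95/0.42 = 4.6429
Step 3: 375 μL brought to 35 mL → factor 35000/375 = 93.333
Step 4: unknown factor x
Step 5: 2.25 mL + 3550 μL = 5.8 mL total → factor 5.8/2.25 = 2.5778
Product of known-step factors = 1.3385 × 10^5
Overall factor = 8.00 mg/mL / (5.12 ng/mL) = 1.5625 × 10^6
x = 1.5625 × 10^6 / 1.3385 × 10^5 = 11.7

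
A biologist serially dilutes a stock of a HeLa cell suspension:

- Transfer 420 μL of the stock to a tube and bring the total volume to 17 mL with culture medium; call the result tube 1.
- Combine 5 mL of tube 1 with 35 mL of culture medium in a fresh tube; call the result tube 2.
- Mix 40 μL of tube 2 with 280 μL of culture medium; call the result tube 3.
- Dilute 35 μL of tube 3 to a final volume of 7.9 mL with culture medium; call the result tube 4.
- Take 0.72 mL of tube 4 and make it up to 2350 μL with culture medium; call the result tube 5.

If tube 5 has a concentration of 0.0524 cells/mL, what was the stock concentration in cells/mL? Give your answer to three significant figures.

1.00 × 10^5 cells/mL

Step 1: 420 μL brought to 17 mL → factor 17000/420 = 40.476
Step 2: 5 mL + 35 mL = 40 mL total → factor 40/5 = 8
Step 3: 40 μL + 280 μL = 320 μL total → factor 320/40 = 8
Step 4: 35 μL brought to 7.9 mL → factor 7900/35 = 225.71
Step 5: 0.72 mL brought to 2350 μL → factor 2.35/0.72 = 3.2639
Overall dilution factor = 40.476 × 8 × 8 × 225.71 × 3.2639 = 1.9084 × 10^6
Stock = 0.0524 cells/mL × 1.9084 × 10^6 = 1.00 × 10^5 cells/mL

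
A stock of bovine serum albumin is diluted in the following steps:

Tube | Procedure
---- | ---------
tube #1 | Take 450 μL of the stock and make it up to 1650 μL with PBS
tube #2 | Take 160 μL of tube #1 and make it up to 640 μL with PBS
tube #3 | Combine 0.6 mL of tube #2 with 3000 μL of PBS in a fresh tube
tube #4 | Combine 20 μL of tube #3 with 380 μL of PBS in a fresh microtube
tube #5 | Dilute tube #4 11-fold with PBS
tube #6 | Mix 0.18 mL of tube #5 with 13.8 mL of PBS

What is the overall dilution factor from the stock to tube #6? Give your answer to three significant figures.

Step 1: 450 μL brought to 1650 μL → factor 1650/450 = 3.6667
Step 2: 160 μL brought to 640 μL → factor 640/160 = 4
Step 3: 0.6 mL + 3000 μL = 3.6 mL total → factor 3.6/0.6 = 6
Step 4: 20 μL + 380 μL = 400 μL total → factor 400/20 = 20
Step 5: 11-fold → factor 11
Step 6: 0.18 mL + 13.8 mL = 13.98 mL total → factor 13.98/0.18 = 77.667
Overall dilution factor = 3.6667 × 4 × 6 × 20 × 11 × 77.667 = 1.5036 × 10^6

1.50 × 10^6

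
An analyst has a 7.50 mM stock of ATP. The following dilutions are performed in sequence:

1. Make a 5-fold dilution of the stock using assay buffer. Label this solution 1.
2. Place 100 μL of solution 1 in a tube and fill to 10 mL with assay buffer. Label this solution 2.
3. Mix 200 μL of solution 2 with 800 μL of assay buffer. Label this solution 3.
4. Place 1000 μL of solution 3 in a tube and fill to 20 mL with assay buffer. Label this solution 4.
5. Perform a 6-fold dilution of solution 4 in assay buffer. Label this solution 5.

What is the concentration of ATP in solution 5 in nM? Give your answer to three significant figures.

Step 1: 5-fold → factor 5
Step 2: 100 μL brought to 10 mL → factor 10000/100 = 100
Step 3: 200 μL + 800 μL = 1000 μL total → factor 1000/200 = 5
Step 4: 1000 μL brought to 20 mL → factor 20000/1000 = 20
Step 5: 6-fold → factor 6
Overall dilution factor = 5 × 100 × 5 × 20 × 6 = 3 × 10^5
Final = 7.50 mM / 3 × 10^5 = 2.500 × 10^-5 mM = 25.0 nM

25.0 nM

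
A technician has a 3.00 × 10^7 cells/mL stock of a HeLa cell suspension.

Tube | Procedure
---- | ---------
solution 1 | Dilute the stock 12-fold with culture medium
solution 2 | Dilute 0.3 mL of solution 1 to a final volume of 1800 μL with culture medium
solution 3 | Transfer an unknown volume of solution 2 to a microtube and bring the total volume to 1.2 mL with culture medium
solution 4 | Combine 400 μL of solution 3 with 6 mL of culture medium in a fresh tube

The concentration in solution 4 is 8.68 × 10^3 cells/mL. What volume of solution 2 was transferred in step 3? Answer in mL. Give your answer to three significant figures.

0.400 mL

Step 1: 12-fold → factor 12
Step 2: 0.3 mL brought to 1800 μL → factor 1.8/0.3 = 6
Step 3: v brought to 1.2 mL → factor = 1.2 mL/v
Step 4: 400 μL + 6 mL = 6400 μL total → factor 6400/400 = 16
Product of known-step factors = 1152
Overall factor = 3.00 × 10^7 cells/mL / (8.68 × 10^3 cells/mL) = 3456.2
Step-3 factor = 3456.2 / 1152 = 3.0002
v = 1.2 mL / 3.0002 = 0.400 mL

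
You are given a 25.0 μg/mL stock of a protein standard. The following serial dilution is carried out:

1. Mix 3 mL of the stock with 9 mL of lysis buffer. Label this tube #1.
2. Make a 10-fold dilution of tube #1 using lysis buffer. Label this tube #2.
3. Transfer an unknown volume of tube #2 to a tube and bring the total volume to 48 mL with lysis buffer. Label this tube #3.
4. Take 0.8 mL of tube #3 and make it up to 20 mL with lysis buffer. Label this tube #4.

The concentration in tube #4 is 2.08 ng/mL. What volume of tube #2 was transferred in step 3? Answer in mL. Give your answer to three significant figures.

3.99 mL

Step 1: 3 mL + 9 mL = 12 mL total → factor 12/3 = 4
Step 2: 10-fold → factor 10
Step 3: v brought to 48 mL → factor = 48 mL/v
Step 4: 0.8 mL brought to 20 mL → factor 20/0.8 = 25
Product of known-step factors = 1000
Overall factor = 25.0 μg/mL / (2.08 ng/mL) = 12019
Step-3 factor = 12019 / 1000 = 12.019
v = 48 mL / 12.019 = 3.99 mL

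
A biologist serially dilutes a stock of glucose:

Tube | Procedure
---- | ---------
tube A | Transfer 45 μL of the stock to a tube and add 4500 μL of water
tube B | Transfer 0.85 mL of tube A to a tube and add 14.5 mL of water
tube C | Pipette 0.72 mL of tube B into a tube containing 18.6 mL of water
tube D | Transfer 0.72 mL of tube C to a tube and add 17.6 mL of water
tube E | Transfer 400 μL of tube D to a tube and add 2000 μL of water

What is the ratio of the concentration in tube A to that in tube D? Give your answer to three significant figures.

Step 1: 45 μL + 4500 μL = 4545 μL total → factor 4545/45 = 101
Step 2: 0.85 mL + 14.5 mL = 15.35 mL total → factor 15.35/0.85 = 18.059
Step 3: 0.72 mL + 18.6 mL = 19.32 mL total → factor 19.32/0.72 = 26.833
Step 4: 0.72 mL + 17.6 mL = 18.32 mL total → factor 18.32/0.72 = 25.444
Dilution factor to tube A = 101; to tube D = 1.2453 × 10^6
[tube A]/[tube D] = (factor to tube D)/(factor to tube A) = 1.2453 × 10^6/101 = 1.23 × 10^4

1.23 × 10^4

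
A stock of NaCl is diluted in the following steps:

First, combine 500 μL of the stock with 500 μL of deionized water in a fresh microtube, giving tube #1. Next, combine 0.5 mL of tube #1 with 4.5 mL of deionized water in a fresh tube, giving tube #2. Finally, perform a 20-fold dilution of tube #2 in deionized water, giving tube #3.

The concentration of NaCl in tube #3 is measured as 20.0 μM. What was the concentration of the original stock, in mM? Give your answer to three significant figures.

Step 1: 500 μL + 500 μL = 1000 μL total → factor 1000/500 = 2
Step 2: 0.5 mL + 4.5 mL = 5 mL total → factor 5/0.5 = 10
Step 3: 20-fold → factor 20
Overall dilution factor = 2 × 10 × 20 = 400
Stock = 20.0 μM × 400 = 8000 μM = 8.00 mM

8.00 mM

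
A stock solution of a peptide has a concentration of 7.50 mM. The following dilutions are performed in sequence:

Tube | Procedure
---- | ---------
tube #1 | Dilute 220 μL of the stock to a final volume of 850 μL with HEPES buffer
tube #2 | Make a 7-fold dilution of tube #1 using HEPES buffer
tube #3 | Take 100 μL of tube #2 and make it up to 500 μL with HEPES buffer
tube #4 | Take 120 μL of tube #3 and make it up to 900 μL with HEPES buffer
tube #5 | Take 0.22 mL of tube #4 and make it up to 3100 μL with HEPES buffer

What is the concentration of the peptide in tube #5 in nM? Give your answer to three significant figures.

Step 1: 220 μL brought to 850 μL → factor 850/220 = 3.8636
Step 2: 7-fold → factor 7
Step 3: 100 μL brought to 500 μL → factor 500/100 = 5
Step 4: 120 μL brought to 900 μL → factor 900/120 = 7.5
Step 5: 0.22 mL brought to 3100 μL → factor 3.1/0.22 = 14.091
Overall dilution factor = 3.8636 × 7 × 5 × 7.5 × 14.091 = 14291
Final = 7.50 mM / 14291 = 0.0005248 mM = 525 nM

525 nM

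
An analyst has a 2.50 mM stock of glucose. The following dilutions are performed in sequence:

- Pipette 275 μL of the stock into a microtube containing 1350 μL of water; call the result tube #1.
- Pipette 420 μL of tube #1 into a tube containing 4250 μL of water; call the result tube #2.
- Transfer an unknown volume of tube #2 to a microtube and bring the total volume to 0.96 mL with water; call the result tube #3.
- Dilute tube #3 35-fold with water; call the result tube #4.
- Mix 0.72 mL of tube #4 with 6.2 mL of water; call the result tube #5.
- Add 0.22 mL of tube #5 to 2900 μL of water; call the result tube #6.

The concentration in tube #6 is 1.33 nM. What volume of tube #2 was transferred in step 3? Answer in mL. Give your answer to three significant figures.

0.160 mL

Step 1: 275 μL + 1350 μL = 1625 μL total → factor 1625/275 = 5.9091
Step 2: 420 μL + 4250 μL = 4670 μL total → factor 4670/420 = 11.119
Step 3: v brought to 0.96 mL → factor = 0.96 mL/v
Step 4: 35-fold → factor 35
Step 5: 0.72 mL + 6.2 mL = 6.92 mL total → factor 6.92/0.72 = 9.6111
Step 6: 0.22 mL + 2900 μL = 3.12 mL total → factor 3.12/0.22 = 14.182
Product of known-step factors = 3.1345 × 10^5
Overall factor = 2.50 mM / (1.33 nM) = 1.8797 × 10^6
Step-3 factor = 1.8797 × 10^6 / 3.1345 × 10^5 = 5.9969
v = 0.96 mL / 5.9969 = 0.160 mL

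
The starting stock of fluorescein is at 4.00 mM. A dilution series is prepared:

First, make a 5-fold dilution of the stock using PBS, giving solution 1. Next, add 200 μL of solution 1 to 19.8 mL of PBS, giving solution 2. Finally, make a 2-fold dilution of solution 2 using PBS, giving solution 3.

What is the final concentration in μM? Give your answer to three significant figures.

Step 1: 5-fold → factor 5
Step 2: 200 μL + 19.8 mL = 20000 μL total → factor 20000/200 = 100
Step 3: 2-fold → factor 2
Overall dilution factor = 5 × 100 × 2 = 1000
Final = 4.00 mM / 1000 = 0.004000 mM = 4.00 μM

4.00 μM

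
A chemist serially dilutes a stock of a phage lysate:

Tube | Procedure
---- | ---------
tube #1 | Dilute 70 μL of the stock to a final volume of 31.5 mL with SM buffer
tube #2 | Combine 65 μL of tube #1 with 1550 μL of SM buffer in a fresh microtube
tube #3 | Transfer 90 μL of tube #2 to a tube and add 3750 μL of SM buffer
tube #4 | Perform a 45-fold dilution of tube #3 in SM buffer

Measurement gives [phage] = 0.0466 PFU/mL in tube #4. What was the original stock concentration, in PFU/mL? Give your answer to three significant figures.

1.00 × 10^6 PFU/mL

Step 1: 70 μL brought to 31.5 mL → factor 31500/70 = 450
Step 2: 65 μL + 1550 μL = 1615 μL total → factor 1615/65 = 24.846
Step 3: 90 μL + 3750 μL = 3840 μL total → factor 3840/90 = 42.667
Step 4: 45-fold → factor 45
Overall dilution factor = 450 × 24.846 × 42.667 × 45 = 2.1467 × 10^7
Stock = 0.0466 PFU/mL × 2.1467 × 10^7 = 1.00 × 10^6 PFU/mL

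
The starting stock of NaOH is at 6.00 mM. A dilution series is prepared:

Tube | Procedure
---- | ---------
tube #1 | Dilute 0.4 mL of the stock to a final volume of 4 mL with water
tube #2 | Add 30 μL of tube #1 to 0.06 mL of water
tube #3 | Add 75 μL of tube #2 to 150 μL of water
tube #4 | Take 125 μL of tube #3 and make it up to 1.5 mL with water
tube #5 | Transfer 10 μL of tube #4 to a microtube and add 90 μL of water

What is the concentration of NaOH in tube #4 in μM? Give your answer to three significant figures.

5.56 μM

Step 1: 0.4 mL brought to 4 mL → factor 4/0.4 = 10
Step 2: 30 μL + 0.06 mL = 90 μL total → factor 90/30 = 3
Step 3: 75 μL + 150 μL = 225 μL total → factor 225/75 = 3
Step 4: 125 μL brought to 1.5 mL → factor 1500/125 = 12
Dilution factor through tube #4 = 10 × 3 × 3 × 12 = 1080
[tube #4] = 6.00 mM / 1080 = 0.005556 mM = 5.56 μM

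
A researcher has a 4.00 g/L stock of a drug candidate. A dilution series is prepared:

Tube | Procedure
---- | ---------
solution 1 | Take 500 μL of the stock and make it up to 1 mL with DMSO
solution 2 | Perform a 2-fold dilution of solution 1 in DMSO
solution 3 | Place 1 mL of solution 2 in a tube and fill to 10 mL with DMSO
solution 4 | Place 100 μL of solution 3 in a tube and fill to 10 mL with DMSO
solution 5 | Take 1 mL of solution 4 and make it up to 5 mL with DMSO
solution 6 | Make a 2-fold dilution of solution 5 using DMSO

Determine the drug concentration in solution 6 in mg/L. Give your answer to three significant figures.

0.100 mg/L

Step 1: 500 μL brought to 1 mL → factor 1000/500 = 2
Step 2: 2-fold → factor 2
Step 3: 1 mL brought to 10 mL → factor 10/1 = 10
Step 4: 100 μL brought to 10 mL → factor 10000/100 = 100
Step 5: 1 mL brought to 5 mL → factor 5/1 = 5
Step 6: 2-fold → factor 2
Overall dilution factor = 2 × 2 × 10 × 100 × 5 × 2 = 40000
Final = 4.00 g/L / 40000 = 0.0001000 g/L = 0.100 mg/L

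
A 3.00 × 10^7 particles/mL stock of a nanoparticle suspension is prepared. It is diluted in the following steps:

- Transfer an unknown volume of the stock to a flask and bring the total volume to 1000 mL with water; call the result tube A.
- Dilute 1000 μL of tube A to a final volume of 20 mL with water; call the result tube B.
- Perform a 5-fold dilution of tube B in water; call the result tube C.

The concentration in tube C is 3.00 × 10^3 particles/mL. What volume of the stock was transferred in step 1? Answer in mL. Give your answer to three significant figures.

Step 1: v brought to 1000 mL → factor = 1000 mL/v
Step 2: 1000 μL brought to 20 mL → factor 20000/1000 = 20
Step 3: 5-fold → factor 5
Product of known-step factors = 100
Overall factor = 3.00 × 10^7 particles/mL / (3.00 × 10^3 particles/mL) = 10000
Step-1 factor = 10000 / 100 = 100
v = 1000 mL / 100 = 10.0 mL

10.0 mL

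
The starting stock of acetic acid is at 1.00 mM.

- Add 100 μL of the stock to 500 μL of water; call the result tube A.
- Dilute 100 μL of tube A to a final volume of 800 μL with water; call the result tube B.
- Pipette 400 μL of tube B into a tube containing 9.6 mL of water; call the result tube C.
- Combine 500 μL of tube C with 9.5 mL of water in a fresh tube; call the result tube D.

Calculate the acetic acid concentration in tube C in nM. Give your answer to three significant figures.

Step 1: 100 μL + 500 μL = 600 μL total → factor 600/100 = 6
Step 2: 100 μL brought to 800 μL → factor 800/100 = 8
Step 3: 400 μL + 9.6 mL = 10000 μL total → factor 10000/400 = 25
Dilution factor through tube C = 6 × 8 × 25 = 1200
[tube C] = 1.00 mM / 1200 = 0.0008333 mM = 833 nM

833 nM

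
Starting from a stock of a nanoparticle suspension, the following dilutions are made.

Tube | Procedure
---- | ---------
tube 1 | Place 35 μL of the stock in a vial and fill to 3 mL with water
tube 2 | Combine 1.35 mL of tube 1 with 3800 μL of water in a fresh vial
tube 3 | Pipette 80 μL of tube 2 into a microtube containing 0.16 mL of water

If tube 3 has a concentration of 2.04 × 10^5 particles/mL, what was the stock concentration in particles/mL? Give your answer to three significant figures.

2.00 × 10^8 particles/mL

Step 1: 35 μL brought to 3 mL → factor 3000/35 = 85.714
Step 2: 1.35 mL + 3800 μL = 5.15 mL total → factor 5.15/1.35 = 3.8148
Step 3: 80 μL + 0.16 mL = 240 μL total → factor 240/80 = 3
Overall dilution factor = 85.714 × 3.8148 × 3 = 980.95
Stock = 2.04 × 10^5 particles/mL × 980.95 = 2.00 × 10^8 particles/mL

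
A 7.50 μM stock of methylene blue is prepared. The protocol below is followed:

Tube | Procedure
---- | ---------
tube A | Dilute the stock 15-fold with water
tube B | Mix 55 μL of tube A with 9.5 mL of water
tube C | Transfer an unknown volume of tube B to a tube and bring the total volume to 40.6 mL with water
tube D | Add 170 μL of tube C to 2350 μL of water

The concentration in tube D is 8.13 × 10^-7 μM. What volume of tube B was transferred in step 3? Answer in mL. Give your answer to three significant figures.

Step 1: 15-fold → factor 15
Step 2: 55 μL + 9.5 mL = 9555 μL total → factor 9555/55 = 173.73
Step 3: v brought to 40.6 mL → factor = 40.6 mL/v
Step 4: 170 μL + 2350 μL = 2520 μL total → factor 2520/170 = 14.824
Product of known-step factors = 38629
Overall factor = 7.50 μM / (8.13 × 10^-7 μM) = 9.2251 × 10^6
Step-3 factor = 9.2251 × 10^6 / 38629 = 238.81
v = 40.6 mL / 238.81 = 0.170 mL

0.170 mL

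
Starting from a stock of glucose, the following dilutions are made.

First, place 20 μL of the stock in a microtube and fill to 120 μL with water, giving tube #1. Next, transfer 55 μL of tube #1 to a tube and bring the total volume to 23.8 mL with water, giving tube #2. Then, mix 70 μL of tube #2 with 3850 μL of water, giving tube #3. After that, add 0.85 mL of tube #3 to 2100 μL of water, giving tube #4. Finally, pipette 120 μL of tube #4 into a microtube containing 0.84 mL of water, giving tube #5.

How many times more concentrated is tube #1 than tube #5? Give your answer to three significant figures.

6.73 × 10^5

Step 1: 20 μL brought to 120 μL → factor 120/20 = 6
Step 2: 55 μL brought to 23.8 mL → factor 23800/55 = 432.73
Step 3: 70 μL + 3850 μL = 3920 μL total → factor 3920/70 = 56
Step 4: 0.85 mL + 2100 μL = 2.95 mL total → factor 2.95/0.85 = 3.4706
Step 5: 120 μL + 0.84 mL = 960 μL total → factor 960/120 = 8
Dilution factor to tube #1 = 6; to tube #5 = 4.0369 × 10^6
[tube #1]/[tube #5] = (factor to tube #5)/(factor to tube #1) = 4.0369 × 10^6/6 = 6.73 × 10^5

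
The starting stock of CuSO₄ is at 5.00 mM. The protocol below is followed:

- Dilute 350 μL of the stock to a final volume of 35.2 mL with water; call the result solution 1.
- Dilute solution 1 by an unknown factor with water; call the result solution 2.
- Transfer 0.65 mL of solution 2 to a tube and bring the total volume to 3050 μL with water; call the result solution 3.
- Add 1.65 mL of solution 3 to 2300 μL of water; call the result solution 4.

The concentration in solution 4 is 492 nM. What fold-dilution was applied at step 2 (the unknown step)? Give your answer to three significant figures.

9.00-fold

Step 1: 350 μL brought to 35.2 mL → factor 35200/350 = 100.57
Step 2: unknown factor x
Step 3: 0.65 mL brought to 3050 μL → factor 3.05/0.65 = 4.6923
Step 4: 1.65 mL + 2300 μL = 3.95 mL total → factor 3.95/1.65 = 2.3939
Product of known-step factors = 1129.7
Overall factor = 5.00 mM / (492 nM) = 10163
x = 10163 / 1129.7 = 9.00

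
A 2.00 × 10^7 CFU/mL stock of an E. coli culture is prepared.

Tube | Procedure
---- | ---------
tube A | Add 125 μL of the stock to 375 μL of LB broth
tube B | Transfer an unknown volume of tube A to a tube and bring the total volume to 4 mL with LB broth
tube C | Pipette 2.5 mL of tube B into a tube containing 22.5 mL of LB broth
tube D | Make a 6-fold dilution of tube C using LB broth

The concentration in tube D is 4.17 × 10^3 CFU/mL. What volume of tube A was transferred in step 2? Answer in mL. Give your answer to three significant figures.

Step 1: 125 μL + 375 μL = 500 μL total → factor 500/125 = 4
Step 2: v brought to 4 mL → factor = 4 mL/v
Step 3: 2.5 mL + 22.5 mL = 25 mL total → factor 25/2.5 = 10
Step 4: 6-fold → factor 6
Product of known-step factors = 240
Overall factor = 2.00 × 10^7 CFU/mL / (4.17 × 10^3 CFU/mL) = 4796.2
Step-2 factor = 4796.2 / 240 = 19.984
v = 4 mL / 19.984 = 0.200 mL

0.200 mL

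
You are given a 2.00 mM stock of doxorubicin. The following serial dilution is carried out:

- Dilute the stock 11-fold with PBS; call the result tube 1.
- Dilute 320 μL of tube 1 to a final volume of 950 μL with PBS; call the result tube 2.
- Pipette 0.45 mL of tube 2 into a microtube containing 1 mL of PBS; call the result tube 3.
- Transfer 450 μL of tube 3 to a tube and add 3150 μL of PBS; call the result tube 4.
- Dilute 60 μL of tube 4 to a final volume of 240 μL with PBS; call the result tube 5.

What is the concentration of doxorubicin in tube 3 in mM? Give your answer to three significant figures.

0.0190 mM

Step 1: 11-fold → factor 11
Step 2: 320 μL brought to 950 μL → factor 950/320 = 2.9688
Step 3: 0.45 mL + 1 mL = 1.45 mL total → factor 1.45/0.45 = 3.2222
Dilution factor through tube 3 = 11 × 2.9688 × 3.2222 = 105.23
[tube 3] = 2.00 mM / 105.23 = 0.0190 mM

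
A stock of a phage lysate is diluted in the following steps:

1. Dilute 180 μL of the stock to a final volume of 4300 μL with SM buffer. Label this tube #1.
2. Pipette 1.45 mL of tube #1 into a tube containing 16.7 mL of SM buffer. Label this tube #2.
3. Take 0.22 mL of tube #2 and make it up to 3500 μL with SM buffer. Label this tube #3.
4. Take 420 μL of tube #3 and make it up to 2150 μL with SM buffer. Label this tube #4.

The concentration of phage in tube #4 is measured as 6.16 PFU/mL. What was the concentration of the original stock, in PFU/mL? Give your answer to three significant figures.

Step 1: 180 μL brought to 4300 μL → factor 4300/180 = 23.889
Step 2: 1.45 mL + 16.7 mL = 18.15 mL total → factor 18.15/1.45 = 12.517
Step 3: 0.22 mL brought to 3500 μL → factor 3.5/0.22 = 15.909
Step 4: 420 μL brought to 2150 μL → factor 2150/420 = 5.119
Overall dilution factor = 23.889 × 12.517 × 15.909 × 5.119 = 24352
Stock = 6.16 PFU/mL × 24352 = 1.50 × 10^5 PFU/mL

1.50 × 10^5 PFU/mL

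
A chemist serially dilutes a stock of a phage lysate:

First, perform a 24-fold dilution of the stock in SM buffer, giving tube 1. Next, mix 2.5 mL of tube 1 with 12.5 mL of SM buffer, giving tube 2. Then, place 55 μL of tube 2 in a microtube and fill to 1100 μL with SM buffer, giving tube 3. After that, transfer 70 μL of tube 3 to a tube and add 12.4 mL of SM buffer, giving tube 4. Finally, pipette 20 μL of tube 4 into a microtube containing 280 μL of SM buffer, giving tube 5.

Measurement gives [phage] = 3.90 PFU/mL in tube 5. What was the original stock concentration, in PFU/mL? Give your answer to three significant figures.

Step 1: 24-fold → factor 24
Step 2: 2.5 mL + 12.5 mL = 15 mL total → factor 15/2.5 = 6
Step 3: 55 μL brought to 1100 μL → factor 1100/55 = 20
Step 4: 70 μL + 12.4 mL = 12470 μL total → factor 12470/70 = 178.14
Step 5: 20 μL + 280 μL = 300 μL total → factor 300/20 = 15
Overall dilution factor = 24 × 6 × 20 × 178.14 × 15 = 7.6958 × 10^6
Stock = 3.90 PFU/mL × 7.6958 × 10^6 = 3.00 × 10^7 PFU/mL

3.00 × 10^7 PFU/mL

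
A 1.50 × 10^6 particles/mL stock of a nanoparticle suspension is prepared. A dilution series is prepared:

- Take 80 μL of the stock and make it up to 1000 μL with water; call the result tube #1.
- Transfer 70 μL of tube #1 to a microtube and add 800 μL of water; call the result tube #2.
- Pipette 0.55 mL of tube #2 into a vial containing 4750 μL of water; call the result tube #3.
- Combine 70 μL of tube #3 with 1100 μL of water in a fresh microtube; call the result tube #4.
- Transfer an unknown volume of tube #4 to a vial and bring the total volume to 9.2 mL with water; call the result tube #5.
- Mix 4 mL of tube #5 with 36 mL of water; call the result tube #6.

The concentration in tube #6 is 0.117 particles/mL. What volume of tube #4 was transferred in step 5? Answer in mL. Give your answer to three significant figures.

0.180 mL

Step 1: 80 μL brought to 1000 μL → factor 1000/80 = 12.5
Step 2: 70 μL + 800 μL = 870 μL total → factor 870/70 = 12.429
Step 3: 0.55 mL + 4750 μL = 5.3 mL total → factor 5.3/0.55 = 9.6364
Step 4: 70 μL + 1100 μL = 1170 μL total → factor 1170/70 = 16.714
Step 5: v brought to 9.2 mL → factor = 9.2 mL/v
Step 6: 4 mL + 36 mL = 40 mL total → factor 40/4 = 10
Product of known-step factors = 2.5023 × 10^5
Overall factor = 1.50 × 10^6 particles/mL / (0.117 particles/mL) = 1.2821 × 10^7
Step-5 factor = 1.2821 × 10^7 / 2.5023 × 10^5 = 51.236
v = 9.2 mL / 51.236 = 0.180 mL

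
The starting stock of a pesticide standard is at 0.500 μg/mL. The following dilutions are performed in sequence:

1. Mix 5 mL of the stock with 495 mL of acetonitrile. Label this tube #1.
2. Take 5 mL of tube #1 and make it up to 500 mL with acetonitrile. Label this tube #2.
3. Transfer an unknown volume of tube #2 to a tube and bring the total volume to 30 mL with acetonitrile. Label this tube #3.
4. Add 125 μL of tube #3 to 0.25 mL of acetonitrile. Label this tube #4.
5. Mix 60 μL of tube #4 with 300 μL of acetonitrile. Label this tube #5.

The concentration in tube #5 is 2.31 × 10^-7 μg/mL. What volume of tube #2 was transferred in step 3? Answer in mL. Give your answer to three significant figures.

Step 1: 5 mL + 495 mL = 500 mL total → factor 500/5 = 100
Step 2: 5 mL brought to 500 mL → factor 500/5 = 100
Step 3: v brought to 30 mL → factor = 30 mL/v
Step 4: 125 μL + 0.25 mL = 375 μL total → factor 375/125 = 3
Step 5: 60 μL + 300 μL = 360 μL total → factor 360/60 = 6
Product of known-step factors = 1.8 × 10^5
Overall factor = 0.500 μg/mL / (2.31 × 10^-7 μg/mL) = 2.1645 × 10^6
Step-3 factor = 2.1645 × 10^6 / 1.8 × 10^5 = 12.025
v = 30 mL / 12.025 = 2.49 mL

2.49 mL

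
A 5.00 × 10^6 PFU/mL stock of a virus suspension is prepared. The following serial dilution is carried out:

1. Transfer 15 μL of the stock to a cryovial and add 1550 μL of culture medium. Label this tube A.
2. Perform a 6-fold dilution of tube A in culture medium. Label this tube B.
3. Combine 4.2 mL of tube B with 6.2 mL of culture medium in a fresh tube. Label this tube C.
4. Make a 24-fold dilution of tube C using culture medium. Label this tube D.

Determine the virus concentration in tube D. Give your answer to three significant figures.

134 PFU/mL

Step 1: 15 μL + 1550 μL = 1565 μL total → factor 1565/15 = 104.33
Step 2: 6-fold → factor 6
Step 3: 4.2 mL + 6.2 mL = 10.4 mL total → factor 10.4/4.2 = 2.4762
Step 4: 24-fold → factor 24
Overall dilution factor = 104.33 × 6 × 2.4762 × 24 = 37202
Final = 5.00 × 10^6 PFU/mL / 37202 = 134 PFU/mL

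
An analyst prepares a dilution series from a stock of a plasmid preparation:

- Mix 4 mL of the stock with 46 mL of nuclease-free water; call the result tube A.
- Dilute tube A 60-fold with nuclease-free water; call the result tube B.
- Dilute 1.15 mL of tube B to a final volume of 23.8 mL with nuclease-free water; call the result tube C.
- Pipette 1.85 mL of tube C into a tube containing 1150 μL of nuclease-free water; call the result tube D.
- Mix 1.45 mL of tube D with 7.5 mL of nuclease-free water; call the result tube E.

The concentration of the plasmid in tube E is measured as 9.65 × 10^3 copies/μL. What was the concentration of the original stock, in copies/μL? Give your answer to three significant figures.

Step 1: 4 mL + 46 mL = 50 mL total → factor 50/4 = 12.5
Step 2: 60-fold → factor 60
Step 3: 1.15 mL brought to 23.8 mL → factor 23.8/1.15 = 20.696
Step 4: 1.85 mL + 1150 μL = 3 mL total → factor 3/1.85 = 1.6216
Step 5: 1.45 mL + 7.5 mL = 8.95 mL total → factor 8.95/1.45 = 6.1724
Overall dilution factor = 12.5 × 60 × 20.696 × 1.6216 × 6.1724 = 1.5536 × 10^5
Stock = 9.65 × 10^3 copies/μL × 1.5536 × 10^5 = 1.50 × 10^9 copies/μL

1.50 × 10^9 copies/μL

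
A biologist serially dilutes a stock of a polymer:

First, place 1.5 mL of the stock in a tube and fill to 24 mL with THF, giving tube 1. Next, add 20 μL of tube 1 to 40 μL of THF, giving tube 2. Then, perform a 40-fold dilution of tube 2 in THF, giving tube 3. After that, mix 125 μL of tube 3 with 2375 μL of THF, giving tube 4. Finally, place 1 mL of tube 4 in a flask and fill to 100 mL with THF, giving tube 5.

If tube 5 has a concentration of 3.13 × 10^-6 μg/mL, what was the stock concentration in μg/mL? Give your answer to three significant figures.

Step 1: 1.5 mL brought to 24 mL → factor 24/1.5 = 16
Step 2: 20 μL + 40 μL = 60 μL total → factor 60/20 = 3
Step 3: 40-fold → factor 40
Step 4: 125 μL + 2375 μL = 2500 μL total → factor 2500/125 = 20
Step 5: 1 mL brought to 100 mL → factor 100/1 = 100
Overall dilution factor = 16 × 3 × 40 × 20 × 100 = 3.84 × 10^6
Stock = 3.13 × 10^-6 μg/mL × 3.84 × 10^6 = 12.0 μg/mL

12.0 μg/mL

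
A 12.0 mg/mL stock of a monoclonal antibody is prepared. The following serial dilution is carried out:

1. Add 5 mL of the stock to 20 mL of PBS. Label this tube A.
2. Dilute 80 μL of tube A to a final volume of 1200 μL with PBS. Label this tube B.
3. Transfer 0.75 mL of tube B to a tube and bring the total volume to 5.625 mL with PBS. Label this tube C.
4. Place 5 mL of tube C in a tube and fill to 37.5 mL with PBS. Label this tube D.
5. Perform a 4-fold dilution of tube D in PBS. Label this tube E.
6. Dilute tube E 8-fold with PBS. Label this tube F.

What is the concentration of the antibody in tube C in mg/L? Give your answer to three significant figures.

21.3 mg/L

Step 1: 5 mL + 20 mL = 25 mL total → factor 25/5 = 5
Step 2: 80 μL brought to 1200 μL → factor 1200/80 = 15
Step 3: 0.75 mL brought to 5.625 mL → factor 5.625/0.75 = 7.5
Dilution factor through tube C = 5 × 15 × 7.5 = 562.5
[tube C] = 12.0 mg/mL / 562.5 = 0.02133 mg/mL = 21.3 mg/L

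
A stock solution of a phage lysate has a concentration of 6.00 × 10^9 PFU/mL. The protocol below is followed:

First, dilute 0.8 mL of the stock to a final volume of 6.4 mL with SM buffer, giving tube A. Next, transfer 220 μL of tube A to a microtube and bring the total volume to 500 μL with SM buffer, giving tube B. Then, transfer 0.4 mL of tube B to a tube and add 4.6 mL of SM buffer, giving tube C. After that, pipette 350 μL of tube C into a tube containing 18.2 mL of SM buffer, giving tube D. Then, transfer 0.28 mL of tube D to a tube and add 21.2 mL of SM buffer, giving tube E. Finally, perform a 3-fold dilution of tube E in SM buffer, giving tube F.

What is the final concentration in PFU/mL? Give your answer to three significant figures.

2.16 × 10^3 PFU/mL

Step 1: 0.8 mL brought to 6.4 mL → factor 6.4/0.8 = 8
Step 2: 220 μL brought to 500 μL → factor 500/220 = 2.2727
Step 3: 0.4 mL + 4.6 mL = 5 mL total → factor 5/0.4 = 12.5
Step 4: 350 μL + 18.2 mL = 18550 μL total → factor 18550/350 = 53
Step 5: 0.28 mL + 21.2 mL = 21.48 mL total → factor 21.48/0.28 = 76.714
Step 6: 3-fold → factor 3
Overall dilution factor = 8 × 2.2727 × 12.5 × 53 × 76.714 × 3 = 2.7722 × 10^6
Final = 6.00 × 10^9 PFU/mL / 2.7722 × 10^6 = 2.16 × 10^3 PFU/mL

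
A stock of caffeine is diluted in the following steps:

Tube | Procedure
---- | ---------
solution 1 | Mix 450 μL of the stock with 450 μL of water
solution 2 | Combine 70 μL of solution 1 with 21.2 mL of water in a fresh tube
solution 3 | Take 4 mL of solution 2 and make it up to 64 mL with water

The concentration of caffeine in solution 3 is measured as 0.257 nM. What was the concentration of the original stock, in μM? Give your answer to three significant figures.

Step 1: 450 μL + 450 μL = 900 μL total → factor 900/450 = 2
Step 2: 70 μL + 21.2 mL = 21270 μL total → factor 21270/70 = 303.86
Step 3: 4 mL brought to 64 mL → factor 64/4 = 16
Overall dilution factor = 2 × 303.86 × 16 = 9723.4
Stock = 0.257 nM × 9723.4 = 2499 nM = 2.50 μM

2.50 μM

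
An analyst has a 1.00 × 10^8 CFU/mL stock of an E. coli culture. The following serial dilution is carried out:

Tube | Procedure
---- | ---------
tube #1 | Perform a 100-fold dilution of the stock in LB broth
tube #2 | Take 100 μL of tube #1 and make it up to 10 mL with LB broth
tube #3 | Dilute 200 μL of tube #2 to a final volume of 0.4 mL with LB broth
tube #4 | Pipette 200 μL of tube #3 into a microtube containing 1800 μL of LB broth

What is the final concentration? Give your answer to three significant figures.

500 CFU/mL

Step 1: 100-fold → factor 100
Step 2: 100 μL brought to 10 mL → factor 10000/100 = 100
Step 3: 200 μL brought to 0.4 mL → factor 400/200 = 2
Step 4: 200 μL + 1800 μL = 2000 μL total → factor 2000/200 = 10
Overall dilution factor = 100 × 100 × 2 × 10 = 2 × 10^5
Final = 1.00 × 10^8 CFU/mL / 2 × 10^5 = 500 CFU/mL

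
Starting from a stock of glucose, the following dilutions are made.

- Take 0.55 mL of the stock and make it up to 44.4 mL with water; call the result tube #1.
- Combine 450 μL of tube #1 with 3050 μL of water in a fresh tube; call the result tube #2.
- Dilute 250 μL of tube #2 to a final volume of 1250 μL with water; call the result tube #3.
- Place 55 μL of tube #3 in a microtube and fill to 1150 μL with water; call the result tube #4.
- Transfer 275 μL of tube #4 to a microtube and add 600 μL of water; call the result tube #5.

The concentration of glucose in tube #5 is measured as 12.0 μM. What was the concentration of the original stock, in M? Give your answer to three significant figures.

2.51 M

Step 1: 0.55 mL brought to 44.4 mL → factor 44.4/0.55 = 80.727
Step 2: 450 μL + 3050 μL = 3500 μL total → factor 3500/450 = 7.7778
Step 3: 250 μL brought to 1250 μL → factor 1250/250 = 5
Step 4: 55 μL brought to 1150 μL → factor 1150/55 = 20.909
Step 5: 275 μL + 600 μL = 875 μL total → factor 875/275 = 3.1818
Overall dilution factor = 80.727 × 7.7778 × 5 × 20.909 × 3.1818 = 2.0886 × 10^5
Stock = 12.0 μM × 2.0886 × 10^5 = 2.506 × 10^6 μM = 2.51 M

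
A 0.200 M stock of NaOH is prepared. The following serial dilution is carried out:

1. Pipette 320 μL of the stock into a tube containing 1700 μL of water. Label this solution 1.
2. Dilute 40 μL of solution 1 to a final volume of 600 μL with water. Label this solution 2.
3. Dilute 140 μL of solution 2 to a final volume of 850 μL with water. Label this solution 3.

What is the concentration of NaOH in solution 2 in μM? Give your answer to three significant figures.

2.11 × 10^3 μM

Step 1: 320 μL + 1700 μL = 2020 μL total → factor 2020/320 = 6.3125
Step 2: 40 μL brought to 600 μL → factor 600/40 = 15
Dilution factor through solution 2 = 6.3125 × 15 = 94.688
[solution 2] = 0.200 M / 94.688 = 0.002112 M = 2.11 × 10^3 μM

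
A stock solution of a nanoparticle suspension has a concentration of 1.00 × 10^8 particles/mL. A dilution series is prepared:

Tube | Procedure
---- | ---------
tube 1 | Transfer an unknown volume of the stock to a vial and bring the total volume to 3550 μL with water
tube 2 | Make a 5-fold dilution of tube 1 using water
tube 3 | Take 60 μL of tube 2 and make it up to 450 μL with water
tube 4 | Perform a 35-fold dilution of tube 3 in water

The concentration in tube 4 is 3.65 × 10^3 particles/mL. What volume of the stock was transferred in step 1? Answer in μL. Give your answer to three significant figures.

170 μL

Step 1: v brought to 3550 μL → factor = 3550 μL/v
Step 2: 5-fold → factor 5
Step 3: 60 μL brought to 450 μL → factor 450/60 = 7.5
Step 4: 35-fold → factor 35
Product of known-step factors = 1312.5
Overall factor = 1.00 × 10^8 particles/mL / (3.65 × 10^3 particles/mL) = 27397
Step-1 factor = 27397 / 1312.5 = 20.874
v = 3550 μL / 20.874 = 170 μL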